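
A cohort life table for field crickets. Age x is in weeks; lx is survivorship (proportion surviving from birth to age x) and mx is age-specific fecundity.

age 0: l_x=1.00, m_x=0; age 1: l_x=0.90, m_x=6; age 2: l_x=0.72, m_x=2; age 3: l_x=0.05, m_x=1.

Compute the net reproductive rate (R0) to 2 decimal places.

6.89

lx·mx by age: 0, 5.4, 1.44, 0.05
R0 = Σ lx·mx = 6.89 → 6.89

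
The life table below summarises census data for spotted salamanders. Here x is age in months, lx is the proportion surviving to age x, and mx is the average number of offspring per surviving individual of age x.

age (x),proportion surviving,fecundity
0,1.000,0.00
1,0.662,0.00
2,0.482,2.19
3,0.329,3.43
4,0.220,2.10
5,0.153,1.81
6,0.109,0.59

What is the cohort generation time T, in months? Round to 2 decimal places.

3.05

lx·mx: 0, 0, 1.05558, 1.12847, 0.462, 0.27693, 0.06431 → R0 = 2.98729
x·lx·mx: 0, 0, 2.11116, 3.38541, 1.848, 1.38465, 0.38586 → Σ = 9.11508
T = 9.11508 / 2.98729 = 3.051287… → 3.05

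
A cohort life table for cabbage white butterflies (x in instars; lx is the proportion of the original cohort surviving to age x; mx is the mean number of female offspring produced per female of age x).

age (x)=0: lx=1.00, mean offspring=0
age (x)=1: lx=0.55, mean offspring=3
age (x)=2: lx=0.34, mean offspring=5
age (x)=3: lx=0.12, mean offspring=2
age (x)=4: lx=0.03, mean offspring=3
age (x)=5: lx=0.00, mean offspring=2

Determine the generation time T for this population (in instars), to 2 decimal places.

1.67

lx·mx: 0, 1.65, 1.7, 0.24, 0.09, 0 → R0 = 3.68
x·lx·mx: 0, 1.65, 3.4, 0.72, 0.36, 0 → Σ = 6.13
T = 6.13 / 3.68 = 1.665761… → 1.67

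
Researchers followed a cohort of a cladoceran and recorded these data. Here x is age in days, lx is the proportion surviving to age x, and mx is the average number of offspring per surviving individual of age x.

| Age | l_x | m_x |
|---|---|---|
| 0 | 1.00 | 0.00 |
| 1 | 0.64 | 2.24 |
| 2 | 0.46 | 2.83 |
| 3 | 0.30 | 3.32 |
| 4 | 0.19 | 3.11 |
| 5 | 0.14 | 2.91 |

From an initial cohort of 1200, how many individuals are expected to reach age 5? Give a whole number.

168

Expected survivors = N0 · l_5 = 1200 × 0.14 = 168 → 168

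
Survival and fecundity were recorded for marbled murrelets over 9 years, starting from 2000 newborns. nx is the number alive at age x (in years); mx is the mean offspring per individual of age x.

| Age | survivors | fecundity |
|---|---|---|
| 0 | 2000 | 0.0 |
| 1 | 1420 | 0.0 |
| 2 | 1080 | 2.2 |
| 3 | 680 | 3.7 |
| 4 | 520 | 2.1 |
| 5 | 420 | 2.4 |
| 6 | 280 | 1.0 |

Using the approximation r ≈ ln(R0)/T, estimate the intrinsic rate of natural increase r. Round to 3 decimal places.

0.401

lx = nx/n0 = nx/2000: 1, 0.71, 0.54, 0.34, 0.26, 0.21, 0.14
R0 = Σ lx·mx = 0 + 0 + 1.188 + 1.258 + 0.546 + 0.504 + 0.14 = 3.636
Σ x·lx·mx = 11.694; T = 11.694/3.636 = 3.21617…
r ≈ ln(R0)/T = ln(3.636)/3.21617… = 0.40137… → 0.401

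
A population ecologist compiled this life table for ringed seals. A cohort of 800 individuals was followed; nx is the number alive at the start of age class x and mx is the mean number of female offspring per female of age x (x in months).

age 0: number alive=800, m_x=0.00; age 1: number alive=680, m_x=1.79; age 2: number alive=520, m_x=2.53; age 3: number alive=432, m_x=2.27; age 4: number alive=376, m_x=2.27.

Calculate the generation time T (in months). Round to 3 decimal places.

2.337

lx = nx/n0 = nx/800: 1, 0.85, 0.65, 0.54, 0.47
lx·mx: 0, 1.5215, 1.6445, 1.2258, 1.0669 → R0 = 5.4587
x·lx·mx: 0, 1.5215, 3.289, 3.6774, 4.2676 → Σ = 12.7555
T = 12.7555 / 5.4587 = 2.336729… → 2.337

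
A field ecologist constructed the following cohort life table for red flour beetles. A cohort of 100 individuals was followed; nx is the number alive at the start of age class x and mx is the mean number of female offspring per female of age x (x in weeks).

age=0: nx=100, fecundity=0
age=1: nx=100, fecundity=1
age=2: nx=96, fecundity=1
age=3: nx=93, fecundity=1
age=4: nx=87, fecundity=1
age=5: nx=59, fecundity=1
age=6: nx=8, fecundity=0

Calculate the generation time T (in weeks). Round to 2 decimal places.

2.79

lx = nx/n0 = nx/100: 1, 1, 0.96, 0.93, 0.87, 0.59, 0.08
lx·mx: 0, 1, 0.96, 0.93, 0.87, 0.59, 0 → R0 = 4.35
x·lx·mx: 0, 1, 1.92, 2.79, 3.48, 2.95, 0 → Σ = 12.14
T = 12.14 / 4.35 = 2.790805… → 2.79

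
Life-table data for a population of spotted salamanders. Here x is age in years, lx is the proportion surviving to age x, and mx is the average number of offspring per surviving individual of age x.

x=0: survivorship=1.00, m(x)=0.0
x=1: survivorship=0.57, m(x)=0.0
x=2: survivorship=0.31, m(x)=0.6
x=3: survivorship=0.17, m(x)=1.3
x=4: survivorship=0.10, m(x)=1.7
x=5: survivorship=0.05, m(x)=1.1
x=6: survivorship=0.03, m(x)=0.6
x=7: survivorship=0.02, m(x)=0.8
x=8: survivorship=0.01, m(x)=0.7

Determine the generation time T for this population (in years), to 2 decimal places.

lx·mx: 0, 0, 0.186, 0.221, 0.17, 0.055, 0.018, 0.016, 0.007 → R0 = 0.673
x·lx·mx: 0, 0, 0.372, 0.663, 0.68, 0.275, 0.108, 0.112, 0.056 → Σ = 2.266
T = 2.266 / 0.673 = 3.367013… → 3.37

3.37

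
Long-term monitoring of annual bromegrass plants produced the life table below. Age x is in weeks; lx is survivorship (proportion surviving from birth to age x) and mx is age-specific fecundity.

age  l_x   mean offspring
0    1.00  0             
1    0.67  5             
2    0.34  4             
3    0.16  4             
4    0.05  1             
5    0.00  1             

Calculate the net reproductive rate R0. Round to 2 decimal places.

5.40

lx·mx by age: 0, 3.35, 1.36, 0.64, 0.05, 0
R0 = Σ lx·mx = 5.4 → 5.40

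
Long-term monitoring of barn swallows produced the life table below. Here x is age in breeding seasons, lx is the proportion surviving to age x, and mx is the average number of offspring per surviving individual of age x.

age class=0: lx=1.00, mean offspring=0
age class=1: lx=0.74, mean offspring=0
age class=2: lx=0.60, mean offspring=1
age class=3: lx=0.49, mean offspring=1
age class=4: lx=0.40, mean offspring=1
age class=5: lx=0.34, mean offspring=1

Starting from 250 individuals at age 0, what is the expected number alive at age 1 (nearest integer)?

185

Expected survivors = N0 · l_1 = 250 × 0.74 = 185 → 185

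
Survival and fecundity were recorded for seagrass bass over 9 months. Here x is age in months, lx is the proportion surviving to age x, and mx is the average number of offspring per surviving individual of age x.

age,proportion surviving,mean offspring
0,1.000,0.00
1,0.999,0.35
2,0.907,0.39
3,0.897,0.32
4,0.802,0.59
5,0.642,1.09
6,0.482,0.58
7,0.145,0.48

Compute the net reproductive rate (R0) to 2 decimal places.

lx·mx by age: 0, 0.34965, 0.35373, 0.28704, 0.47318, 0.69978, 0.27956, 0.0696
R0 = Σ lx·mx = 2.51254 → 2.51

2.51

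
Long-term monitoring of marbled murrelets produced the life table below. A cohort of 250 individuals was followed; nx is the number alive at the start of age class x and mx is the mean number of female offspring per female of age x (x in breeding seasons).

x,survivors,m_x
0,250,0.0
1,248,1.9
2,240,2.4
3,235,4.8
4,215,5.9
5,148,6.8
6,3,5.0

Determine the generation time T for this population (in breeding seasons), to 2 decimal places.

lx = nx/n0 = nx/250: 1, 0.992, 0.96, 0.94, 0.86, 0.592, 0.012
lx·mx: 0, 1.8848, 2.304, 4.512, 5.074, 4.0256, 0.06 → R0 = 17.8604
x·lx·mx: 0, 1.8848, 4.608, 13.536, 20.296, 20.128, 0.36 → Σ = 60.8128
T = 60.8128 / 17.8604 = 3.404896… → 3.40

3.40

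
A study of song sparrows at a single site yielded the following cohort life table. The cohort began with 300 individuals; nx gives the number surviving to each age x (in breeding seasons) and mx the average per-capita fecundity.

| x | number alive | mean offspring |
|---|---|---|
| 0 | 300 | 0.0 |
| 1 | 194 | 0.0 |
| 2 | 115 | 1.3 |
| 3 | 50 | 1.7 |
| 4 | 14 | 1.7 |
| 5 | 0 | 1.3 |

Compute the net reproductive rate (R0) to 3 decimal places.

0.861

lx = nx/n0 = nx/300: 1, 0.64667…, 0.38333…, 0.16667…, 0.04667…, 0
lx·mx by age: 0, 0, 0.498333…, 0.283333…, 0.079333…, 0
R0 = Σ lx·mx = 0.861… → 0.861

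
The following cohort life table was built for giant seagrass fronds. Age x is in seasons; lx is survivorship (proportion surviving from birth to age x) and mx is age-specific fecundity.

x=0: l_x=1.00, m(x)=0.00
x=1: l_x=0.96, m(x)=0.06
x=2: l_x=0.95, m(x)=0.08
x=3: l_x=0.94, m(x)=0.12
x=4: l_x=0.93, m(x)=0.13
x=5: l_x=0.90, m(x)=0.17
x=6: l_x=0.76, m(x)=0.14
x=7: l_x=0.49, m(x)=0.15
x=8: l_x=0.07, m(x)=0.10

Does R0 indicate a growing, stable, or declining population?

declining

R0 = Σ lx·mx = 0 + 0.0576 + 0.076 + 0.1128 + 0.1209 + 0.153 + 0.1064 + 0.0735 + 0.007 = 0.7072
R0 < 1, so the population is declining.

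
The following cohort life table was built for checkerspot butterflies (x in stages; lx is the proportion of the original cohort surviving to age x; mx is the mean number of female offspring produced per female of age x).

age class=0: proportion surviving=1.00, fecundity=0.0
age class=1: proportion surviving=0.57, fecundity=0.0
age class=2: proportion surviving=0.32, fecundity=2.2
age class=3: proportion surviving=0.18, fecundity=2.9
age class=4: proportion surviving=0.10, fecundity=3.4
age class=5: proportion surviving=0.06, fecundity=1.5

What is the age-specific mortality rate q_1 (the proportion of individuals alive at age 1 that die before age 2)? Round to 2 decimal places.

q_1 = (l_1 − l_2) / l_1 = (0.57 − 0.32) / 0.57
     = 0.25 / 0.57 = 0.438596… → 0.44

0.44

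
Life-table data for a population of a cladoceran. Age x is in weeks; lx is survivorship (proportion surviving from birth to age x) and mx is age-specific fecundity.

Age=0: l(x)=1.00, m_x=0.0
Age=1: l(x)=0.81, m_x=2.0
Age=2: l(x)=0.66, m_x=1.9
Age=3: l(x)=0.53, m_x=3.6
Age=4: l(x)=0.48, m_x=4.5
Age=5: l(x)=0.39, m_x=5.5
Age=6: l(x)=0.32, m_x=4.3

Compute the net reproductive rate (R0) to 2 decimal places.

10.46

lx·mx by age: 0, 1.62, 1.254, 1.908, 2.16, 2.145, 1.376
R0 = Σ lx·mx = 10.463 → 10.46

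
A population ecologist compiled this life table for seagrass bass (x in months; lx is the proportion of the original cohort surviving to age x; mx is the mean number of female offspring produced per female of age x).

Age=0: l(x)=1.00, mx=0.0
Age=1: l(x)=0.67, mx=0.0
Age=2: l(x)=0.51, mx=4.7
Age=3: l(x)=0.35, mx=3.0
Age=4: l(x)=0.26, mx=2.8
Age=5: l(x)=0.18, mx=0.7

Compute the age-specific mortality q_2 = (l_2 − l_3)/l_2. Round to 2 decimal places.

q_2 = (l_2 − l_3) / l_2 = (0.51 − 0.35) / 0.51
     = 0.16 / 0.51 = 0.313725… → 0.31

0.31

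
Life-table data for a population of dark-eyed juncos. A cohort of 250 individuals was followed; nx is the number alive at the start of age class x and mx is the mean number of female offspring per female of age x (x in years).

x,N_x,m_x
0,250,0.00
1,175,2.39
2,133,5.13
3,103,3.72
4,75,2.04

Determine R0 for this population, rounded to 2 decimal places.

lx = nx/n0 = nx/250: 1, 0.7, 0.532, 0.412, 0.3
lx·mx by age: 0, 1.673, 2.72916, 1.53264, 0.612
R0 = Σ lx·mx = 6.5468 → 6.55

6.55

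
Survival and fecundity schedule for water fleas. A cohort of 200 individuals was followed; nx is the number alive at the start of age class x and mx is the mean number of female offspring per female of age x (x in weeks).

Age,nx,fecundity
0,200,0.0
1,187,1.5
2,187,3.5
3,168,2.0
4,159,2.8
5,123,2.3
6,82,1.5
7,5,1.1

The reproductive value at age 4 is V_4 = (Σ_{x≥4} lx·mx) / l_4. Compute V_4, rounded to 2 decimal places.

lx = nx/n0 = nx/200: 1, 0.935, 0.935, 0.84, 0.795, 0.615, 0.41, 0.025
lx·mx for x ≥ 4: 2.226, 1.4145, 0.615, 0.0275 → sum = 4.283
V_4 = 4.283 / l_4 = 4.283 / 0.795 = 5.387421… → 5.39

5.39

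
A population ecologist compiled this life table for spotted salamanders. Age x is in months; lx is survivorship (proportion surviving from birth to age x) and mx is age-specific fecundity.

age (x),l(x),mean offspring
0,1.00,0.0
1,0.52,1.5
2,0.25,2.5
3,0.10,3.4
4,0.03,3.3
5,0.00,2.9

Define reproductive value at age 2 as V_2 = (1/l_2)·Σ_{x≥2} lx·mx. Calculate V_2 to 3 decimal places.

lx·mx for x ≥ 2: 0.625, 0.34, 0.099, 0 → sum = 1.064
V_2 = 1.064 / l_2 = 1.064 / 0.25 = 4.256 → 4.256

4.256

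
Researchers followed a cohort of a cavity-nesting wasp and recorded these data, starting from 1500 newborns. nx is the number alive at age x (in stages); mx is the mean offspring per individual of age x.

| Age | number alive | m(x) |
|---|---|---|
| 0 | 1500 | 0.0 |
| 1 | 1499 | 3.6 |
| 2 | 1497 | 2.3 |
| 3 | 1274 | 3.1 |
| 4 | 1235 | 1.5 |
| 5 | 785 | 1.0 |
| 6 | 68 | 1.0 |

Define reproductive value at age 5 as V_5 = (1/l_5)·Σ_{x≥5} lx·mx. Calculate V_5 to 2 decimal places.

lx = nx/n0 = nx/1500: 1, 0.99933…, 0.998, 0.84933…, 0.82333…, 0.52333…, 0.04533…
lx·mx for x ≥ 5: 0.523333…, 0.045333… → sum = 0.568667…
V_5 = 0.568667… / l_5 = 0.568667… / 0.523333… = 1.086624… → 1.09

1.09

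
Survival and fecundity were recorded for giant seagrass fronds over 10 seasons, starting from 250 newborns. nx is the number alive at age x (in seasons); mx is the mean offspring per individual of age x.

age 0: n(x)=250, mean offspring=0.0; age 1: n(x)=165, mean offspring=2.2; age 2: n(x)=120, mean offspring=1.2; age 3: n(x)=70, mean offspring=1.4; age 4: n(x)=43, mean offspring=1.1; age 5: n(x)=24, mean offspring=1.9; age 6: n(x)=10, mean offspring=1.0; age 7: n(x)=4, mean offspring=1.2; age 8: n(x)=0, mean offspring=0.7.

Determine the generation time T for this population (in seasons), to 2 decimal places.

2.04

lx = nx/n0 = nx/250: 1, 0.66, 0.48, 0.28, 0.172, 0.096, 0.04, 0.016, 0
lx·mx: 0, 1.452, 0.576, 0.392, 0.1892, 0.1824, 0.04, 0.0192, 0 → R0 = 2.8508
x·lx·mx: 0, 1.452, 1.152, 1.176, 0.7568, 0.912, 0.24, 0.1344, 0 → Σ = 5.8232
T = 5.8232 / 2.8508 = 2.042655… → 2.04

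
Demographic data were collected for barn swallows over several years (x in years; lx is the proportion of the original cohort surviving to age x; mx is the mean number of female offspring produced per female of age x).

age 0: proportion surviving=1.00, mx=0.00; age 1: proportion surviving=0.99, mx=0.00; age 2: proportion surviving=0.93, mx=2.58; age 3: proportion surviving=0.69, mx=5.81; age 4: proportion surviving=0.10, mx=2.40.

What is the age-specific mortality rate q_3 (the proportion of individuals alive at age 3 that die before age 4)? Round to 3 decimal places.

q_3 = (l_3 − l_4) / l_3 = (0.69 − 0.1) / 0.69
     = 0.59 / 0.69 = 0.855072… → 0.855

0.855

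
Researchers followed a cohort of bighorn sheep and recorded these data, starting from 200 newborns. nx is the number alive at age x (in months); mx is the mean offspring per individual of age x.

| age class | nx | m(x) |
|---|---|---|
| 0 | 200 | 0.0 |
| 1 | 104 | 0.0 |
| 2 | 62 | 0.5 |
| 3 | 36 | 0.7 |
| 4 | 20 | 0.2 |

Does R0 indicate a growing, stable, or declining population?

lx = nx/n0 = nx/200: 1, 0.52, 0.31, 0.18, 0.1
R0 = Σ lx·mx = 0 + 0 + 0.155 + 0.126 + 0.02 = 0.301
R0 < 1, so the population is declining.

declining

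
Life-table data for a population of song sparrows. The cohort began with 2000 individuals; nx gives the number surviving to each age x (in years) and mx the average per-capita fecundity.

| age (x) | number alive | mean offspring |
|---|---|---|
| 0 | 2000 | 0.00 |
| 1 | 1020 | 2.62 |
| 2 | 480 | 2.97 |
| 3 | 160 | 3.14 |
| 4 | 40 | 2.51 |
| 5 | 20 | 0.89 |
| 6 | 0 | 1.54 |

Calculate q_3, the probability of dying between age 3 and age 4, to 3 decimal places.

lx = nx/n0 = nx/2000: 1, 0.51, 0.24, 0.08, 0.02, 0.01, 0
q_3 = (l_3 − l_4) / l_3 = (0.08 − 0.02) / 0.08
     = 0.06 / 0.08 = 0.75 → 0.750

0.750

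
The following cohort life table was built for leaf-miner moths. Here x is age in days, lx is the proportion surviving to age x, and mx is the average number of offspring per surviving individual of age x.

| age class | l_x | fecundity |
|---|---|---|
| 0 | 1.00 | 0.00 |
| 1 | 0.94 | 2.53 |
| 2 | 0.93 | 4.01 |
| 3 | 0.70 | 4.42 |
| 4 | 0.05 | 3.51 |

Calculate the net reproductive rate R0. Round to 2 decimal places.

9.38

lx·mx by age: 0, 2.3782, 3.7293, 3.094, 0.1755
R0 = Σ lx·mx = 9.377 → 9.38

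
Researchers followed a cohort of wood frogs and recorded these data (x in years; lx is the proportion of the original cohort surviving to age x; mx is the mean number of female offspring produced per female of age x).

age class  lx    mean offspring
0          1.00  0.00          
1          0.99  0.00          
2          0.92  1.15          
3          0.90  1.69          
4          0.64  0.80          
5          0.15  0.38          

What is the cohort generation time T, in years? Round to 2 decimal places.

lx·mx: 0, 0, 1.058, 1.521, 0.512, 0.057 → R0 = 3.148
x·lx·mx: 0, 0, 2.116, 4.563, 2.048, 0.285 → Σ = 9.012
T = 9.012 / 3.148 = 2.86277… → 2.86

2.86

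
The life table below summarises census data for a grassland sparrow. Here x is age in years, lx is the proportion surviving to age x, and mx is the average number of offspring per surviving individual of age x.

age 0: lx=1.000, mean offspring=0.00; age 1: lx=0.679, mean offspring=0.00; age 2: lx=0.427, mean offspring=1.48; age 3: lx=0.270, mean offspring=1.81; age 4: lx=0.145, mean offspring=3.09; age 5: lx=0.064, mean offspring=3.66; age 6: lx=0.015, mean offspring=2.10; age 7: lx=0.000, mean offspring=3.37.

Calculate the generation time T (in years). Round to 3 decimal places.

lx·mx: 0, 0, 0.63196, 0.4887, 0.44805, 0.23424, 0.0315, 0 → R0 = 1.83445
x·lx·mx: 0, 0, 1.26392, 1.4661, 1.7922, 1.1712, 0.189, 0 → Σ = 5.88242
T = 5.88242 / 1.83445 = 3.20664… → 3.207

3.207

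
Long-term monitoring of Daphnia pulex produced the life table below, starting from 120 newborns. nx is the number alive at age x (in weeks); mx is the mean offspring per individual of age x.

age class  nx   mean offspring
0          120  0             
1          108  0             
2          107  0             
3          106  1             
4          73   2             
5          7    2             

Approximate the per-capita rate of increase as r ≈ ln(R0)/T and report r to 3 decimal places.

0.218

lx = nx/n0 = nx/120: 1, 0.9, 0.89167…, 0.88333…, 0.60833…, 0.05833…
R0 = Σ lx·mx = 0 + 0 + 0 + 0.88333… + 1.21667… + 0.11667… = 2.216667…
Σ x·lx·mx = 8.1…; T = 8.1…/2.216667… = 3.65414…
r ≈ ln(R0)/T = ln(2.216667…)/3.65414… = 0.21784… → 0.218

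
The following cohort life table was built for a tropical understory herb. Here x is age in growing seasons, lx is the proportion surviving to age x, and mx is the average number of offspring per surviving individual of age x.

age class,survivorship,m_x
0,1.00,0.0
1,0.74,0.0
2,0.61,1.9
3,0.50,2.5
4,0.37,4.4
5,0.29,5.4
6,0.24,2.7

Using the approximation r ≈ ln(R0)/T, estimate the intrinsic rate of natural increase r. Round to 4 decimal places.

0.4715

R0 = Σ lx·mx = 0 + 0 + 1.159 + 1.25 + 1.628 + 1.566 + 0.648 = 6.251
Σ x·lx·mx = 24.298; T = 24.298/6.251 = 3.88706…
r ≈ ln(R0)/T = ln(6.251)/3.88706… = 0.471498… → 0.4715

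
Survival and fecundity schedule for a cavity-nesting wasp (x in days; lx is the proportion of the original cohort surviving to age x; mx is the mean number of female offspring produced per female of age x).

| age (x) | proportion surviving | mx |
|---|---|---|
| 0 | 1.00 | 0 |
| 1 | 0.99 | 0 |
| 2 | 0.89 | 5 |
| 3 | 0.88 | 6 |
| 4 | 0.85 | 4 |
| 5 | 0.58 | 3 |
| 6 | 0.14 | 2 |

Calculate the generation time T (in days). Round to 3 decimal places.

lx·mx: 0, 0, 4.45, 5.28, 3.4, 1.74, 0.28 → R0 = 15.15
x·lx·mx: 0, 0, 8.9, 15.84, 13.6, 8.7, 1.68 → Σ = 48.72
T = 48.72 / 15.15 = 3.215842… → 3.216

3.216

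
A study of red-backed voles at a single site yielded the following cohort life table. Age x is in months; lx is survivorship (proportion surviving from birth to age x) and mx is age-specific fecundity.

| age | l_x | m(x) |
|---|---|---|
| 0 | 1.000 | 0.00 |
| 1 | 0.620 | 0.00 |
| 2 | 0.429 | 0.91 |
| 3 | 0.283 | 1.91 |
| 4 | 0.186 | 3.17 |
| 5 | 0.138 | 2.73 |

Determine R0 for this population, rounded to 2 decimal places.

1.90

lx·mx by age: 0, 0, 0.39039, 0.54053, 0.58962, 0.37674
R0 = Σ lx·mx = 1.89728 → 1.90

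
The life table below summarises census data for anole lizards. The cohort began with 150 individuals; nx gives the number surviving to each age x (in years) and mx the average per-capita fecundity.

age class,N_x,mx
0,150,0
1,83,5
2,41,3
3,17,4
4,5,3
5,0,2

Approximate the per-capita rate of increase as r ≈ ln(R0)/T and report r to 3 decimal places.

0.954

lx = nx/n0 = nx/150: 1, 0.55333…, 0.27333…, 0.11333…, 0.03333…, 0
R0 = Σ lx·mx = 0 + 2.76667… + 0.82… + 0.45333… + 0.1… + 0 = 4.14…
Σ x·lx·mx = 6.166667…; T = 6.166667…/4.14… = 1.48953…
r ≈ ln(R0)/T = ln(4.14…)/1.48953… = 0.95379… → 0.954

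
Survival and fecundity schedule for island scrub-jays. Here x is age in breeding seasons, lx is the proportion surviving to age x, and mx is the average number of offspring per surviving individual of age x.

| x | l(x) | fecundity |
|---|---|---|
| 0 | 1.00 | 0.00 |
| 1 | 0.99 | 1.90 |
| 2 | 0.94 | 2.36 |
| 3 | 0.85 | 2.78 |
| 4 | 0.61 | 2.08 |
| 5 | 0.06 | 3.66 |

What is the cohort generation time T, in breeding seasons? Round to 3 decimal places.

2.463

lx·mx: 0, 1.881, 2.2184, 2.363, 1.2688, 0.2196 → R0 = 7.9508
x·lx·mx: 0, 1.881, 4.4368, 7.089, 5.0752, 1.098 → Σ = 19.58
T = 19.58 / 7.9508 = 2.462645… → 2.463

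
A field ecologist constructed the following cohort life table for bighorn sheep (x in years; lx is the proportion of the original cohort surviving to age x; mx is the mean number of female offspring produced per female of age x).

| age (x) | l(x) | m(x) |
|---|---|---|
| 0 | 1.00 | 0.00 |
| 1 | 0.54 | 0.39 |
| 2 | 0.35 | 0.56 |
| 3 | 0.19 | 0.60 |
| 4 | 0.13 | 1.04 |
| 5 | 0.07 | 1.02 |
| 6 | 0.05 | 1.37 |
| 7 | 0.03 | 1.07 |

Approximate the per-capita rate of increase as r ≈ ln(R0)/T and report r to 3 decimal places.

-0.063

R0 = Σ lx·mx = 0 + 0.2106 + 0.196 + 0.114 + 0.1352 + 0.0714 + 0.0685 + 0.0321 = 0.8278
Σ x·lx·mx = 2.4781; T = 2.4781/0.8278 = 2.9936…
r ≈ ln(R0)/T = ln(0.8278)/2.9936… = -0.06313… → -0.063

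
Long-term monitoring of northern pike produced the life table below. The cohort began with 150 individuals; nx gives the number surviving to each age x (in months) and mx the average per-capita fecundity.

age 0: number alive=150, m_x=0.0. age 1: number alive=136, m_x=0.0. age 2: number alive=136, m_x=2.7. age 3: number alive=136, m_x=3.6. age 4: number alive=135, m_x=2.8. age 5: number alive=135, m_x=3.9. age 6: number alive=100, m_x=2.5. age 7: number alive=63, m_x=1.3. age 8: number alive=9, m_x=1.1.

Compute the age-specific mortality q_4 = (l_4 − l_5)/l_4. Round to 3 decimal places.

lx = nx/n0 = nx/150: 1, 0.90667…, 0.90667…, 0.90667…, 0.9, 0.9, 0.66667…, 0.42, 0.06
q_4 = (l_4 − l_5) / l_4 = (0.9 − 0.9) / 0.9
     = 0 / 0.9 = 0 → 0.000

0.000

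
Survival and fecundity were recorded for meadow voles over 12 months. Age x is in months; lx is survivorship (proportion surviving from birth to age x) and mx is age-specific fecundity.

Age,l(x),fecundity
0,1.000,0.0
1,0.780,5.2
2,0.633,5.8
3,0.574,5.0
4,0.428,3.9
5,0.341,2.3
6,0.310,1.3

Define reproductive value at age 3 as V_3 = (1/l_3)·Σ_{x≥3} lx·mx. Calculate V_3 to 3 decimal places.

lx·mx for x ≥ 3: 2.87, 1.6692, 0.7843, 0.403 → sum = 5.7265
V_3 = 5.7265 / l_3 = 5.7265 / 0.574 = 9.976481… → 9.976

9.976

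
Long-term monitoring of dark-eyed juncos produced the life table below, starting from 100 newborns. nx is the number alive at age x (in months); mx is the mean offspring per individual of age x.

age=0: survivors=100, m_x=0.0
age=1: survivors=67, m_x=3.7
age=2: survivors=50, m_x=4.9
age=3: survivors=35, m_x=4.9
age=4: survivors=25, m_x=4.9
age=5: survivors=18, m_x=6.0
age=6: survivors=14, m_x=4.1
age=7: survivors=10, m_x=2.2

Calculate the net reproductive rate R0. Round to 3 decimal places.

9.743

lx = nx/n0 = nx/100: 1, 0.67, 0.5, 0.35, 0.25, 0.18, 0.14, 0.1
lx·mx by age: 0, 2.479, 2.45, 1.715, 1.225, 1.08, 0.574, 0.22
R0 = Σ lx·mx = 9.743 → 9.743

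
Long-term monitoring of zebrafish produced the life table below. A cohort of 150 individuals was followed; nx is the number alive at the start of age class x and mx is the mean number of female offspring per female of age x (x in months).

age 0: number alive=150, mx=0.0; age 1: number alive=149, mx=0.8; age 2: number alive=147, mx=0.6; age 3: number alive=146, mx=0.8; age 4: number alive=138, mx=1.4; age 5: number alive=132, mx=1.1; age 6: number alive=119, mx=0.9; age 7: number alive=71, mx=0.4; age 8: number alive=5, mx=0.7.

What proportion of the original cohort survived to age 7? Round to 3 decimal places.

0.473

l_7 = n_7/n_0 = 71/150 = 0.473333… → 0.473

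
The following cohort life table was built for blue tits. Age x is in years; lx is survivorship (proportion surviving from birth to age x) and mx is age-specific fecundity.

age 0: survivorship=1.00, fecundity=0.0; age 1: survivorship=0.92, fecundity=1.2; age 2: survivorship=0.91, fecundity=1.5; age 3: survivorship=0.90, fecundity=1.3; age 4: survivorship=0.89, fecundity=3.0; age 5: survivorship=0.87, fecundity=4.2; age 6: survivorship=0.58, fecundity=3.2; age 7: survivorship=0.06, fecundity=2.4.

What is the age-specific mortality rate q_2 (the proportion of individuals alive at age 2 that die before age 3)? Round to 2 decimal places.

q_2 = (l_2 − l_3) / l_2 = (0.91 − 0.9) / 0.91
     = 0.01 / 0.91 = 0.010989… → 0.01

0.01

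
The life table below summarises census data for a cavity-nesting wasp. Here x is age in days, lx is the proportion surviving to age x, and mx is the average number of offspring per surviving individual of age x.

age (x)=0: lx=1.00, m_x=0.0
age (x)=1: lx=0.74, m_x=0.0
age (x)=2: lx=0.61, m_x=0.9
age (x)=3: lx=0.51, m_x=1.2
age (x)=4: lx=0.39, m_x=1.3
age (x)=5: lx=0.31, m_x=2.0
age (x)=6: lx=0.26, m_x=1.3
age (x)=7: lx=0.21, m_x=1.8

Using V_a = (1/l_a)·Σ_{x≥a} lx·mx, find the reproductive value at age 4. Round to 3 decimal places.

lx·mx for x ≥ 4: 0.507, 0.62, 0.338, 0.378 → sum = 1.843
V_4 = 1.843 / l_4 = 1.843 / 0.39 = 4.725641… → 4.726

4.726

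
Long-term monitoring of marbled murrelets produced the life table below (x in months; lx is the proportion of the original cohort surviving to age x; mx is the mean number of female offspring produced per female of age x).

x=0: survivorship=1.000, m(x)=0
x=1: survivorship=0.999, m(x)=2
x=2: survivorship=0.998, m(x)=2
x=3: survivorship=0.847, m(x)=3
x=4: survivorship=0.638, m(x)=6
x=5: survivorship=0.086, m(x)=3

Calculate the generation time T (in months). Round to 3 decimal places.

2.845

lx·mx: 0, 1.998, 1.996, 2.541, 3.828, 0.258 → R0 = 10.621
x·lx·mx: 0, 1.998, 3.992, 7.623, 15.312, 1.29 → Σ = 30.215
T = 30.215 / 10.621 = 2.844836… → 2.845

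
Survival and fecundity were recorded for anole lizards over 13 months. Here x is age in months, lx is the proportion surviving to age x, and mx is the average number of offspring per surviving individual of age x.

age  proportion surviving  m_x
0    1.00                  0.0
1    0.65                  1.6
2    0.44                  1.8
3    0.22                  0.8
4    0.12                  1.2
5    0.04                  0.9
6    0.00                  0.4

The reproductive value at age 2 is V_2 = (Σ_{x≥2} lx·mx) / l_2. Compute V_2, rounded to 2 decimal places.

lx·mx for x ≥ 2: 0.792, 0.176, 0.144, 0.036, 0 → sum = 1.148
V_2 = 1.148 / l_2 = 1.148 / 0.44 = 2.609091… → 2.61

2.61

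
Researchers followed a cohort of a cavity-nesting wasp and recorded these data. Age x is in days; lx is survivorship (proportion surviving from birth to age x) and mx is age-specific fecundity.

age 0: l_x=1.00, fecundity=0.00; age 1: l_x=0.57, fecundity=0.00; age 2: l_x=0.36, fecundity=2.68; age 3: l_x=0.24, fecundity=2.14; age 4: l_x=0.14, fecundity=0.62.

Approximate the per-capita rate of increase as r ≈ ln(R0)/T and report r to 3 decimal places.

0.184

R0 = Σ lx·mx = 0 + 0 + 0.9648 + 0.5136 + 0.0868 = 1.5652
Σ x·lx·mx = 3.8176; T = 3.8176/1.5652 = 2.43905…
r ≈ ln(R0)/T = ln(1.5652)/2.43905… = 0.18368… → 0.184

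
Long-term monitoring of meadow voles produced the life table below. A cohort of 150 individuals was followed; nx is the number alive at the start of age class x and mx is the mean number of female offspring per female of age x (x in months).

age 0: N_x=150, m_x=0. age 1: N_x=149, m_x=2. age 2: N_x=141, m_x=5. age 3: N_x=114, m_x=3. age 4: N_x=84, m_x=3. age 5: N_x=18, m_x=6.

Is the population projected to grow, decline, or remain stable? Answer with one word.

growing

lx = nx/n0 = nx/150: 1, 0.99333…, 0.94, 0.76, 0.56, 0.12
R0 = Σ lx·mx = 0 + 1.986667… + 4.7 + 2.28 + 1.68 + 0.72 = 11.366667…
R0 > 1, so the population is growing.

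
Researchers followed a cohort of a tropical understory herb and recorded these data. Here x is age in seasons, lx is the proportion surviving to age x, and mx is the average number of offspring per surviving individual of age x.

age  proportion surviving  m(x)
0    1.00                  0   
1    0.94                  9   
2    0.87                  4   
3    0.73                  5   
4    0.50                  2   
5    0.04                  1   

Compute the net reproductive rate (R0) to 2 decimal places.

16.63

lx·mx by age: 0, 8.46, 3.48, 3.65, 1, 0.04
R0 = Σ lx·mx = 16.63 → 16.63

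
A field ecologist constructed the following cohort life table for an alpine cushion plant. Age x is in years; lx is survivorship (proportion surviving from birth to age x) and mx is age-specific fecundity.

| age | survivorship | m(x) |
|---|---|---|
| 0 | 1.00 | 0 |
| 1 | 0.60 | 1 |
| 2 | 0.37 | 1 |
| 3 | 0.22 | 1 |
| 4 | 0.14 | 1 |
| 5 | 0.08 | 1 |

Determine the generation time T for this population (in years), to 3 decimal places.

lx·mx: 0, 0.6, 0.37, 0.22, 0.14, 0.08 → R0 = 1.41
x·lx·mx: 0, 0.6, 0.74, 0.66, 0.56, 0.4 → Σ = 2.96
T = 2.96 / 1.41 = 2.099291… → 2.099

2.099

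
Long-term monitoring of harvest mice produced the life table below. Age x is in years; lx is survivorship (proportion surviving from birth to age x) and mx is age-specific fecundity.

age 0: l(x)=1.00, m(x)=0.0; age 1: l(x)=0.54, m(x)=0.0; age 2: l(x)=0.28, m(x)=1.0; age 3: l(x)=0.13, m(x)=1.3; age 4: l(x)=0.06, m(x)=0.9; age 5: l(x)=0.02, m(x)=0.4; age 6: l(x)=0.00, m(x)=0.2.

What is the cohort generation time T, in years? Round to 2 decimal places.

lx·mx: 0, 0, 0.28, 0.169, 0.054, 0.008, 0 → R0 = 0.511
x·lx·mx: 0, 0, 0.56, 0.507, 0.216, 0.04, 0 → Σ = 1.323
T = 1.323 / 0.511 = 2.589041… → 2.59

2.59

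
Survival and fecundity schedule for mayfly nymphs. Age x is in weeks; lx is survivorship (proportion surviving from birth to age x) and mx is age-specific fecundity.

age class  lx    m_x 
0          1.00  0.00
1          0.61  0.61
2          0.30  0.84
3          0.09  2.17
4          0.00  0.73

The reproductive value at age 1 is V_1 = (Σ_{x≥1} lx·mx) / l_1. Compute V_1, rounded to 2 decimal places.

lx·mx for x ≥ 1: 0.3721, 0.252, 0.1953, 0 → sum = 0.8194
V_1 = 0.8194 / l_1 = 0.8194 / 0.61 = 1.343279… → 1.34

1.34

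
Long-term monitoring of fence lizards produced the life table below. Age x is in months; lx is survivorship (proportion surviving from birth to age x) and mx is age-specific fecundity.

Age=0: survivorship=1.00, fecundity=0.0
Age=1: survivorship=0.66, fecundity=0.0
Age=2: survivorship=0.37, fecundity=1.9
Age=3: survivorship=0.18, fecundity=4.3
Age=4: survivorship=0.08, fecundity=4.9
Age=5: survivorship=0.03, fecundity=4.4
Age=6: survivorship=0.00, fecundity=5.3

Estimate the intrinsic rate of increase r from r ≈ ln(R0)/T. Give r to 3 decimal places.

R0 = Σ lx·mx = 0 + 0 + 0.703 + 0.774 + 0.392 + 0.132 + 0 = 2.001
Σ x·lx·mx = 5.956; T = 5.956/2.001 = 2.97651…
r ≈ ln(R0)/T = ln(2.001)/2.97651… = 0.23304… → 0.233

0.233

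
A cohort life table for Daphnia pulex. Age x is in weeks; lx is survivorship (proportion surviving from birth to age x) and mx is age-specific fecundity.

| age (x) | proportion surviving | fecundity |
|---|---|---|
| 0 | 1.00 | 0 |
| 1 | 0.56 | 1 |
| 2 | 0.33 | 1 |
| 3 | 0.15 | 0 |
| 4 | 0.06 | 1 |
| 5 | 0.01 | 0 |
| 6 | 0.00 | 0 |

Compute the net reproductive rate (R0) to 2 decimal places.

lx·mx by age: 0, 0.56, 0.33, 0, 0.06, 0, 0
R0 = Σ lx·mx = 0.95 → 0.95

0.95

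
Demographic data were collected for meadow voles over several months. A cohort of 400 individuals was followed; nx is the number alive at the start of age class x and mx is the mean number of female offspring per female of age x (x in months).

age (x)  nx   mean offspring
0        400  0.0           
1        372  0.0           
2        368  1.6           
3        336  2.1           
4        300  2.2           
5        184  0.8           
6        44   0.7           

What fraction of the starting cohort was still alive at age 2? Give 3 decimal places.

l_2 = n_2/n_0 = 368/400 = 0.92 → 0.920

0.920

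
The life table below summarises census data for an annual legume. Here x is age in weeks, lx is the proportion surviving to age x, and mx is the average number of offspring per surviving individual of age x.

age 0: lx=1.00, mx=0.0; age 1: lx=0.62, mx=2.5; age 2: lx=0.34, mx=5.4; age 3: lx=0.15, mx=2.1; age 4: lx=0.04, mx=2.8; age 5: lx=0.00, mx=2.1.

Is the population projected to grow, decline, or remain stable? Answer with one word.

growing

R0 = Σ lx·mx = 0 + 1.55 + 1.836 + 0.315 + 0.112 + 0 = 3.813
R0 > 1, so the population is growing.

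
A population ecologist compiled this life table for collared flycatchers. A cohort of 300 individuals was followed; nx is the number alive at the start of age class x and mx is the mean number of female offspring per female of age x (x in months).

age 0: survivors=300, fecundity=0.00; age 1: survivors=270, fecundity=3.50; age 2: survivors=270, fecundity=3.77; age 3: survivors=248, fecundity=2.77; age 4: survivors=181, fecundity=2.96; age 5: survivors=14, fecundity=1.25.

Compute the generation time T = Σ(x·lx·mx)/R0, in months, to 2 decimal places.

lx = nx/n0 = nx/300: 1, 0.9, 0.9, 0.82667…, 0.60333…, 0.04667…
lx·mx: 0, 3.15, 3.393, 2.289867…, 1.785867…, 0.058333… → R0 = 10.677067…
x·lx·mx: 0, 3.15, 6.786, 6.8696…, 7.143467…, 0.291667… → Σ = 24.240733…
T = 24.240733… / 10.677067… = 2.270355… → 2.27

2.27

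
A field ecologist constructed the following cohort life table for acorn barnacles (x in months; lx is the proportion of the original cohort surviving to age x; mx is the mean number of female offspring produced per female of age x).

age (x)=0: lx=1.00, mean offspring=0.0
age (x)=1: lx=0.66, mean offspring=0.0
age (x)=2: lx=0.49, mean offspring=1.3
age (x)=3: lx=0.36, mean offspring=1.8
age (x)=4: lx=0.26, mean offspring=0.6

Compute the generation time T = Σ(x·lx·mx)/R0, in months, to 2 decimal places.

lx·mx: 0, 0, 0.637, 0.648, 0.156 → R0 = 1.441
x·lx·mx: 0, 0, 1.274, 1.944, 0.624 → Σ = 3.842
T = 3.842 / 1.441 = 2.666204… → 2.67

2.67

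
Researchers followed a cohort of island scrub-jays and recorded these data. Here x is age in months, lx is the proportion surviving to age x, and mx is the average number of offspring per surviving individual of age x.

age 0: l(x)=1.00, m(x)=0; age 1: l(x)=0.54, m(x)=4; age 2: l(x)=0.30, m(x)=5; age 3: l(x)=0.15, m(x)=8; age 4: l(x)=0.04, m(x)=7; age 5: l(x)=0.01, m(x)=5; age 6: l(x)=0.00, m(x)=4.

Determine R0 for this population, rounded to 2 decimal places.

5.19

lx·mx by age: 0, 2.16, 1.5, 1.2, 0.28, 0.05, 0
R0 = Σ lx·mx = 5.19 → 5.19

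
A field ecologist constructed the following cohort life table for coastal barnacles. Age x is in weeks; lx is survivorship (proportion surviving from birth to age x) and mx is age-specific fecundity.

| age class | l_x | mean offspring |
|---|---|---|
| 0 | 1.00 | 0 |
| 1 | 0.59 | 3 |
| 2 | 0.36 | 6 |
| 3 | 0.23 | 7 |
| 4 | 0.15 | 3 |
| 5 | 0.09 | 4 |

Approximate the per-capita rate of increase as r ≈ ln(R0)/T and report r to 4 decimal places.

R0 = Σ lx·mx = 0 + 1.77 + 2.16 + 1.61 + 0.45 + 0.36 = 6.35
Σ x·lx·mx = 14.52; T = 14.52/6.35 = 2.28661…
r ≈ ln(R0)/T = ln(6.35)/2.28661… = 0.808381… → 0.8084

0.8084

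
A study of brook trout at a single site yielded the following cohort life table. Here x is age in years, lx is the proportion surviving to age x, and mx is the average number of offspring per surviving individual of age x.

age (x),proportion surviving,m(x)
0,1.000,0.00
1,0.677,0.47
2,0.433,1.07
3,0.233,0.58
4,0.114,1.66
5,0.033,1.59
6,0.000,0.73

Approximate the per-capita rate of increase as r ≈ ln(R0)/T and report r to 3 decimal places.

R0 = Σ lx·mx = 0 + 0.31819 + 0.46331 + 0.13514 + 0.18924 + 0.05247 + 0 = 1.15835
Σ x·lx·mx = 2.66954; T = 2.66954/1.15835 = 2.30461…
r ≈ ln(R0)/T = ln(1.15835)/2.30461… = 0.06378… → 0.064

0.064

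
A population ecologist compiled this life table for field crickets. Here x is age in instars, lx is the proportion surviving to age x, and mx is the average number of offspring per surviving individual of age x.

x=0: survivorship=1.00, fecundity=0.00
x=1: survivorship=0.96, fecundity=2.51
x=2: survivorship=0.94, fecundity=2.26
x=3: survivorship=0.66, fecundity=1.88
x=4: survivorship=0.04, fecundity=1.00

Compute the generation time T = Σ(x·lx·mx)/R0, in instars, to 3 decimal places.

lx·mx: 0, 2.4096, 2.1244, 1.2408, 0.04 → R0 = 5.8148
x·lx·mx: 0, 2.4096, 4.2488, 3.7224, 0.16 → Σ = 10.5408
T = 10.5408 / 5.8148 = 1.812754… → 1.813

1.813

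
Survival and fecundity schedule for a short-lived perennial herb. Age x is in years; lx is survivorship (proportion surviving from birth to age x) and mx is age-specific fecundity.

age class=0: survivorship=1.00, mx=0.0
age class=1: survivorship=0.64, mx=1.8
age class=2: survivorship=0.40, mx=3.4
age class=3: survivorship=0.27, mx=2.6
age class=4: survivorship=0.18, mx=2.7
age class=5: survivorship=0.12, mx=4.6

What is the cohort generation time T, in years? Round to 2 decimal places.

lx·mx: 0, 1.152, 1.36, 0.702, 0.486, 0.552 → R0 = 4.252
x·lx·mx: 0, 1.152, 2.72, 2.106, 1.944, 2.76 → Σ = 10.682
T = 10.682 / 4.252 = 2.51223… → 2.51

2.51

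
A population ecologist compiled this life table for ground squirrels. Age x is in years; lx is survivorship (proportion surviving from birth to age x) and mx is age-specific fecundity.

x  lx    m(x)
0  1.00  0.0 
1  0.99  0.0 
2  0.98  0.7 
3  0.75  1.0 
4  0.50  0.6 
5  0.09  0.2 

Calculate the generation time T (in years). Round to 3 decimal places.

lx·mx: 0, 0, 0.686, 0.75, 0.3, 0.018 → R0 = 1.754
x·lx·mx: 0, 0, 1.372, 2.25, 1.2, 0.09 → Σ = 4.912
T = 4.912 / 1.754 = 2.800456… → 2.800

2.800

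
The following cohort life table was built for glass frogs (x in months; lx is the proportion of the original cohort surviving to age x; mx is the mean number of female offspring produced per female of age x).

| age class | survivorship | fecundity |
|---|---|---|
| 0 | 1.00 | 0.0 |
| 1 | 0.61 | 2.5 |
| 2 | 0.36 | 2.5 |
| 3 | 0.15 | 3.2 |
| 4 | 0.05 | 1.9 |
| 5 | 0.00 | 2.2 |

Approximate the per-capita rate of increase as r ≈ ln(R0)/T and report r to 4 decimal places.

R0 = Σ lx·mx = 0 + 1.525 + 0.9 + 0.48 + 0.095 + 0 = 3
Σ x·lx·mx = 5.145; T = 5.145/3 = 1.715
r ≈ ln(R0)/T = ln(3)/1.715 = 0.64059… → 0.6406

0.6406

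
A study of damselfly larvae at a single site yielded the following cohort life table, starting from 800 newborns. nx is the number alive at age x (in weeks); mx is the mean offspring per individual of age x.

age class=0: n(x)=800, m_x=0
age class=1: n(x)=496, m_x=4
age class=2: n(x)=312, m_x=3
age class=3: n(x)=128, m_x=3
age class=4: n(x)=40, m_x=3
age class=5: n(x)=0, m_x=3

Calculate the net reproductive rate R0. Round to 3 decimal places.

4.280

lx = nx/n0 = nx/800: 1, 0.62, 0.39, 0.16, 0.05, 0
lx·mx by age: 0, 2.48, 1.17, 0.48, 0.15, 0
R0 = Σ lx·mx = 4.28 → 4.280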